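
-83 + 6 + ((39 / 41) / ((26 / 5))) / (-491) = -3100189 / 40262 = -77.00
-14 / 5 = -2.80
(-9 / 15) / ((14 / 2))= -0.09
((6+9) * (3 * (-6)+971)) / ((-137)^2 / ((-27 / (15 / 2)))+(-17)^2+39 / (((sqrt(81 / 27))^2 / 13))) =-257310 / 85601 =-3.01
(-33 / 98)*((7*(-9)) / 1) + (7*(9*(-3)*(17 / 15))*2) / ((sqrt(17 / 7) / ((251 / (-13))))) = 5328.89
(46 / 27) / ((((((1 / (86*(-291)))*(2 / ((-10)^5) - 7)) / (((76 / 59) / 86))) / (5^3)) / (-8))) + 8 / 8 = -16955414149469 / 185850531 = -91231.45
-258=-258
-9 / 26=-0.35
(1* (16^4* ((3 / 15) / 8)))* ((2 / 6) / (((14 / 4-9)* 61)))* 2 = -32768 / 10065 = -3.26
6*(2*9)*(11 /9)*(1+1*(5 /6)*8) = 1012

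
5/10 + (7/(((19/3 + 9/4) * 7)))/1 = 0.62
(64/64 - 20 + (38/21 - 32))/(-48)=1033/1008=1.02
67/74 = 0.91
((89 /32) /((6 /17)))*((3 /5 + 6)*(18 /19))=149787 /3040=49.27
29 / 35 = 0.83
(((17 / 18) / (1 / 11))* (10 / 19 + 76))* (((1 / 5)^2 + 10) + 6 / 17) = 35322749 / 4275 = 8262.63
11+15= 26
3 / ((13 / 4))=12 / 13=0.92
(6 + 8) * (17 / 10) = 119 / 5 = 23.80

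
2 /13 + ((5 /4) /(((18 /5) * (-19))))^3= 5120012939 /33281404416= 0.15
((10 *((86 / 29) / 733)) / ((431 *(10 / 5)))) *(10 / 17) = 4300 / 155750039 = 0.00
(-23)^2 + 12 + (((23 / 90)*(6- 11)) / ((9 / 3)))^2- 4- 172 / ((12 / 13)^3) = 3714967 / 11664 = 318.50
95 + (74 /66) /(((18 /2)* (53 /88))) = 95.21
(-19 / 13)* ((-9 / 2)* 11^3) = 227601 / 26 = 8753.88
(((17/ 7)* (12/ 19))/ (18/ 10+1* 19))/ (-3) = -85/ 3458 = -0.02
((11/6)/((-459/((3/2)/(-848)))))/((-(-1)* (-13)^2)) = 0.00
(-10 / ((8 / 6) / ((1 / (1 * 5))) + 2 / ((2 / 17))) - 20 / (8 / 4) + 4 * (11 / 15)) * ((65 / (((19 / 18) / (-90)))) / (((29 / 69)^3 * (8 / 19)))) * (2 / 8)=574803695115 / 1731619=331945.82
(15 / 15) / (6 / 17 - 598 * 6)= -17 / 60990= -0.00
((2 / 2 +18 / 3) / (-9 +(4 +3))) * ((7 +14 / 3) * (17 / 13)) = -4165 / 78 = -53.40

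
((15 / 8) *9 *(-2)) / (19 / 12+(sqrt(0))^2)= -405 / 19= -21.32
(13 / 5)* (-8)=-104 / 5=-20.80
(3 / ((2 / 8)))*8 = 96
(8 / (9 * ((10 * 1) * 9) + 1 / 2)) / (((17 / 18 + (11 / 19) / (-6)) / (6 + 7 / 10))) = 91656 / 1175225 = 0.08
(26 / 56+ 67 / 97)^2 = 9840769 / 7376656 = 1.33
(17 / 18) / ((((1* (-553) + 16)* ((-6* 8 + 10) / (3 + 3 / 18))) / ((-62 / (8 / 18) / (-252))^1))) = 527 / 6495552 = 0.00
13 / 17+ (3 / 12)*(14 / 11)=1.08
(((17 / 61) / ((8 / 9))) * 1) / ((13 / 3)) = 459 / 6344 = 0.07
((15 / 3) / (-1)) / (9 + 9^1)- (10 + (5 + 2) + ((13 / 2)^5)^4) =-171044673973927358002777 / 9437184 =-18124545836335008.20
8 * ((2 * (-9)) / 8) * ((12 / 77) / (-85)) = 0.03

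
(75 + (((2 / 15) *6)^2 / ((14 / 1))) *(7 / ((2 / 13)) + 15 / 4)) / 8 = 13519 / 1400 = 9.66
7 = 7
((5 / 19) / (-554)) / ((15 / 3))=-1 / 10526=-0.00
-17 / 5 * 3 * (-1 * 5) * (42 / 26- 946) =-626127 / 13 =-48163.62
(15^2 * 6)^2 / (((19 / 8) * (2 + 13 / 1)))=972000 / 19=51157.89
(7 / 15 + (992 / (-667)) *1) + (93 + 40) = 1320454 / 10005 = 131.98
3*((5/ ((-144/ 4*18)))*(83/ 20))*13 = -1079/ 864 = -1.25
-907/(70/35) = -907/2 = -453.50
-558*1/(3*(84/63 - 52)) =3.67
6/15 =2/5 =0.40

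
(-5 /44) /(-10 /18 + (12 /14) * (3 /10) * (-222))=1575 /798908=0.00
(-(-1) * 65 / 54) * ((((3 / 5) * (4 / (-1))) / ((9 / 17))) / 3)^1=-442 / 243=-1.82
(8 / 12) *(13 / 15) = 26 / 45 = 0.58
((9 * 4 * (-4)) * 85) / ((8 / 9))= -13770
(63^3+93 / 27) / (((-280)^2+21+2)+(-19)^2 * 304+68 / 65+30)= 146279510 / 110095857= 1.33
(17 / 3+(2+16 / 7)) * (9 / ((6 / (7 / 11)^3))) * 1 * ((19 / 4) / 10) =17689 / 9680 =1.83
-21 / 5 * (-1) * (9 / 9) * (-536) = -11256 / 5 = -2251.20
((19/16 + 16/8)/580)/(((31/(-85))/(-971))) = 841857/57536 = 14.63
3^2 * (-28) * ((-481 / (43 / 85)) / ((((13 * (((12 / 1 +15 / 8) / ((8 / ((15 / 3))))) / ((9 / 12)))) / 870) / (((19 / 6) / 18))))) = 10491040 / 43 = 243977.67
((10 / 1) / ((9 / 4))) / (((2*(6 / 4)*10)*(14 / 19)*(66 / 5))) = 95 / 6237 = 0.02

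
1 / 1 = 1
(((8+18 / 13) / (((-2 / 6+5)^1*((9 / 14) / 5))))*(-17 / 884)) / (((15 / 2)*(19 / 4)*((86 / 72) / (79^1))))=-77104 / 138073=-0.56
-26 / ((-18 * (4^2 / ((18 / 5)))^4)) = 9477 / 2560000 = 0.00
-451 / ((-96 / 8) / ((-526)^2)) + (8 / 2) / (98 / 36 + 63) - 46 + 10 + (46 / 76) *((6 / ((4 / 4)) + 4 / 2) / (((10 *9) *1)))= 10517587765183 / 1011465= 10398370.45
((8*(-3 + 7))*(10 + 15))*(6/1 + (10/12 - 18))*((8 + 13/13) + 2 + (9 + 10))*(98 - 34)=-17152000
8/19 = 0.42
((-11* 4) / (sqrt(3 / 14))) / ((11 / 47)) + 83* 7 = 581 - 188* sqrt(42) / 3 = 174.87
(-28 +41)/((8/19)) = 247/8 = 30.88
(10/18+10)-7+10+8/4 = 140/9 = 15.56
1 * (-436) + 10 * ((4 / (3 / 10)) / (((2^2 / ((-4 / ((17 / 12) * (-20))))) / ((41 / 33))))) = -241316 / 561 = -430.15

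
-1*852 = -852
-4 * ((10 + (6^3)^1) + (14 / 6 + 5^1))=-2800 / 3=-933.33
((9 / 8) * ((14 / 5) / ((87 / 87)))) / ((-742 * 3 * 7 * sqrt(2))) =-3 * sqrt(2) / 29680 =-0.00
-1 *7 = -7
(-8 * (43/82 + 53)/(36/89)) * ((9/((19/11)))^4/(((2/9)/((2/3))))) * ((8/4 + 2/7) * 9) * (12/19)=-162505179726912/5343161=-30413678.29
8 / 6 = 4 / 3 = 1.33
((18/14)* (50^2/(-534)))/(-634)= 1875/197491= 0.01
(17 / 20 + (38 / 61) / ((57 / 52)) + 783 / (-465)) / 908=-30131 / 103021680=-0.00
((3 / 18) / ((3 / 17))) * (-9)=-17 / 2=-8.50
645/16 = 40.31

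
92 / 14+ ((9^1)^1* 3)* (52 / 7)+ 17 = 1569 / 7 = 224.14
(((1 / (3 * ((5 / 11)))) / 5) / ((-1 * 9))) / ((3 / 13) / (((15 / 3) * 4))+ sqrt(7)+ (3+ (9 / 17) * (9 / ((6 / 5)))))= -11114532 / 4078232605+ 8596016 * sqrt(7) / 22022456067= -0.00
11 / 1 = 11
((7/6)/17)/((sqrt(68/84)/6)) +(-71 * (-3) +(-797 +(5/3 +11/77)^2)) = -256100/441 +7 * sqrt(357)/289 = -580.27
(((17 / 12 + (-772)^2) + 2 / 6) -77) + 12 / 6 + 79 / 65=154937111 / 260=595911.97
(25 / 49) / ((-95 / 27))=-135 / 931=-0.15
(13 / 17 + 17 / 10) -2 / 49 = 20191 / 8330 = 2.42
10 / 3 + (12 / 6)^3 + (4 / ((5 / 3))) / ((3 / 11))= 302 / 15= 20.13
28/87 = 0.32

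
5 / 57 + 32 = 1829 / 57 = 32.09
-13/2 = -6.50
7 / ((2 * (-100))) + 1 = 193 / 200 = 0.96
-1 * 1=-1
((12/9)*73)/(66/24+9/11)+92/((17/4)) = 391744/8007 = 48.93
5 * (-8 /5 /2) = -4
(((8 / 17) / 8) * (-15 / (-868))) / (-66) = -5 / 324632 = -0.00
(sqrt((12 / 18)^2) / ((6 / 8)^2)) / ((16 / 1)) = 2 / 27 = 0.07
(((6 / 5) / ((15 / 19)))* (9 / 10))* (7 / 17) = 1197 / 2125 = 0.56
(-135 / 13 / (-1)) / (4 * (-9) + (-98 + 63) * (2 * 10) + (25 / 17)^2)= -13005 / 919009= -0.01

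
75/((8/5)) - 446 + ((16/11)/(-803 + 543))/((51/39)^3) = -862801903/2161720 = -399.13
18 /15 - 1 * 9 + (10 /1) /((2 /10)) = 211 /5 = 42.20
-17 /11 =-1.55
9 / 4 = 2.25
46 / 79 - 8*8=-5010 / 79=-63.42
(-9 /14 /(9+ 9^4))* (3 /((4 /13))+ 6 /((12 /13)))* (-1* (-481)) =-6253 /8176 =-0.76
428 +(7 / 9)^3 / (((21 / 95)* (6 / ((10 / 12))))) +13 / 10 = 169114613 / 393660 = 429.60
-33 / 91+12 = 1059 / 91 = 11.64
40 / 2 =20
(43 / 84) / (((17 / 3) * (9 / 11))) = 473 / 4284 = 0.11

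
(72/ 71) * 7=504/ 71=7.10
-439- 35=-474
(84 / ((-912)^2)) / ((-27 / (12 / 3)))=-7 / 467856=-0.00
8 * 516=4128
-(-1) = 1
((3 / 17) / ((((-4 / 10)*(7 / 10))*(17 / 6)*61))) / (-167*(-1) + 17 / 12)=-5400 / 249397463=-0.00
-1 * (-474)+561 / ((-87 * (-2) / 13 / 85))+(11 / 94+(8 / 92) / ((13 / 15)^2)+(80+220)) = 22976841378 / 5297981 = 4336.91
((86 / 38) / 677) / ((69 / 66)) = 946 / 295849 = 0.00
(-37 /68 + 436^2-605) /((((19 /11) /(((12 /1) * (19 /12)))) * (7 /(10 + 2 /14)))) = 10063459131 /3332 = 3020245.84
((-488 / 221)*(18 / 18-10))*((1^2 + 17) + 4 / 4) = 83448 / 221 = 377.59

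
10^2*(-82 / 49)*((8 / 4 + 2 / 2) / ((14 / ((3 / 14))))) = -18450 / 2401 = -7.68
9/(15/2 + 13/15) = 270/251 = 1.08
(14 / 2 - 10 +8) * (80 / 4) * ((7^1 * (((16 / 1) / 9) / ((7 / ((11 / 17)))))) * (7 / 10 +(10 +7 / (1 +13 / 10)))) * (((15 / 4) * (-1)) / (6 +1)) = -6954200 / 8211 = -846.94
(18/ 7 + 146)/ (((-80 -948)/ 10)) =-2600/ 1799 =-1.45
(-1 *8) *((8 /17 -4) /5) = 96 /17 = 5.65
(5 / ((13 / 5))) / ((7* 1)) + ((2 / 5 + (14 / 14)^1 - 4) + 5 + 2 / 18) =11408 / 4095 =2.79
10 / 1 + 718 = 728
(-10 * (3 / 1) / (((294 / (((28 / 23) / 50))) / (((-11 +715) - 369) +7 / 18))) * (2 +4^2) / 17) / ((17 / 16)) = -193184 / 232645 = -0.83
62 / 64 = 31 / 32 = 0.97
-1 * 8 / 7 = -8 / 7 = -1.14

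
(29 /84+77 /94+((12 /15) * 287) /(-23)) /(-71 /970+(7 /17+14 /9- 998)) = 19806051603 /2237290592782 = 0.01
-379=-379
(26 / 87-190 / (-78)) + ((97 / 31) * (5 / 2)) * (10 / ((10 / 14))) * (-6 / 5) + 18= -1293571 / 11687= -110.68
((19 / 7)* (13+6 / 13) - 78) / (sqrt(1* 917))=-77* sqrt(917) / 1703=-1.37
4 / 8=1 / 2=0.50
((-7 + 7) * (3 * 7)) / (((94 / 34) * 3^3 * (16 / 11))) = 0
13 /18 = 0.72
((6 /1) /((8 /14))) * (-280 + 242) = -399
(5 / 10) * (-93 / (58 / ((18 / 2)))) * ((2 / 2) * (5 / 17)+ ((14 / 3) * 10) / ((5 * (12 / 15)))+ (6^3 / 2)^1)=-853461 / 986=-865.58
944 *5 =4720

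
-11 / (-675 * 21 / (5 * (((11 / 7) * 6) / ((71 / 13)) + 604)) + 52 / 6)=-9934518 / 3600211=-2.76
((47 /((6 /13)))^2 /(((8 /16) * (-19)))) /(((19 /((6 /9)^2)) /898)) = -22929.60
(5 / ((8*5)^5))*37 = 37 / 20480000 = 0.00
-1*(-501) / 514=501 / 514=0.97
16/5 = 3.20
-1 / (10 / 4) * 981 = -1962 / 5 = -392.40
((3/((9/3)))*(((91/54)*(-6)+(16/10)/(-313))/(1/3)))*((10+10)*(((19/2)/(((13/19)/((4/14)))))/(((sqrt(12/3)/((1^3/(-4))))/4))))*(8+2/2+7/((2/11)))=4886591665/85449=57187.23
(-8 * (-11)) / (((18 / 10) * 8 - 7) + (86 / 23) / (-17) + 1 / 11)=946220 / 78181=12.10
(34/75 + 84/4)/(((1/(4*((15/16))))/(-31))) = -49879/20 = -2493.95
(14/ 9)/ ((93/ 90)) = 140/ 93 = 1.51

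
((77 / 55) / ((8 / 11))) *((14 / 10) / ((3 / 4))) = 539 / 150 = 3.59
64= 64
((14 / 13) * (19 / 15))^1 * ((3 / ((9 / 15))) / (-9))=-266 / 351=-0.76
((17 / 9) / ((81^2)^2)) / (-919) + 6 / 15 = 712078858697 / 1780197146955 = 0.40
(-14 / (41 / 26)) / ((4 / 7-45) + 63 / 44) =112112 / 542963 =0.21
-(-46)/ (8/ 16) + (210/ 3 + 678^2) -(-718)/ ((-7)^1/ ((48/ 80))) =16092456/ 35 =459784.46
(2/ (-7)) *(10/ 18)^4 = -1250/ 45927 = -0.03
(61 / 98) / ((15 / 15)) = 0.62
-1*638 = -638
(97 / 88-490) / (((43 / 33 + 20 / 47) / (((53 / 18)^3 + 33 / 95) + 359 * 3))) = -411855335568977 / 1320338880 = -311931.54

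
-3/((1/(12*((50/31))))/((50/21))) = -30000/217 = -138.25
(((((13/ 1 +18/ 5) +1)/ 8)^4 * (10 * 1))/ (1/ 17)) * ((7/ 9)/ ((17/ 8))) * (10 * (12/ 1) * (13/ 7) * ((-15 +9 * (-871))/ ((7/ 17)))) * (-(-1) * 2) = -309795126784/ 25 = -12391805071.36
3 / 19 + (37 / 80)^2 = 45211 / 121600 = 0.37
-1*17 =-17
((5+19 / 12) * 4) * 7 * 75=13825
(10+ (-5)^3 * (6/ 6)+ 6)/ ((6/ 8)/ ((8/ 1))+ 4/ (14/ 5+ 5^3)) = -2228832/ 2557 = -871.66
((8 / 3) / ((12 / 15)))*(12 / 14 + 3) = 90 / 7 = 12.86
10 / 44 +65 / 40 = 163 / 88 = 1.85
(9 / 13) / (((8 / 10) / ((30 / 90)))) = 15 / 52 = 0.29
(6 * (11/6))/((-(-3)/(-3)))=-11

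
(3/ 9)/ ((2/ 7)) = 7/ 6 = 1.17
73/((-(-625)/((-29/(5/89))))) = -188413/3125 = -60.29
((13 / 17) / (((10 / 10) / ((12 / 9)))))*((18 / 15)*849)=88296 / 85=1038.78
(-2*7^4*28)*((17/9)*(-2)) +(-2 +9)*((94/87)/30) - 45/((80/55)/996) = 2490625861/5220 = 477131.39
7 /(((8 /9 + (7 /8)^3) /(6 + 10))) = 516096 /7183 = 71.85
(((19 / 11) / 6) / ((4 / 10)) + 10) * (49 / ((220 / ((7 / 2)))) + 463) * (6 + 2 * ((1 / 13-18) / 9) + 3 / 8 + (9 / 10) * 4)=539826151549 / 18120960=29790.15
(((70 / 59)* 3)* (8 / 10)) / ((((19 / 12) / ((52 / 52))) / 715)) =1441440 / 1121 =1285.85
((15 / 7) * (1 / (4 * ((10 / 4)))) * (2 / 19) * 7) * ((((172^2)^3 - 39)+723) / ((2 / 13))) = 504899909463066 / 19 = 26573679445424.53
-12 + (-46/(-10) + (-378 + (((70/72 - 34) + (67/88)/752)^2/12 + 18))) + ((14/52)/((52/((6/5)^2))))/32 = -4972709201549561831/17984319263539200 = -276.50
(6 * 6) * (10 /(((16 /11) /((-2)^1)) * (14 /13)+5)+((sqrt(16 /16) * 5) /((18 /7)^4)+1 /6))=18656087 /195372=95.49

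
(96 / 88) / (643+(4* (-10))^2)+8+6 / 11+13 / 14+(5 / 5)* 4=4654393 / 345422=13.47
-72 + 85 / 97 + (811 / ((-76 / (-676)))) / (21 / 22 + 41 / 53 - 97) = -30063042065 / 204733341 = -146.84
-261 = -261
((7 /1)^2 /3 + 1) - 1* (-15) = 97 /3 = 32.33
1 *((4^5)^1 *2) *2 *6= 24576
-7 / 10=-0.70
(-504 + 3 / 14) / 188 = -7053 / 2632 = -2.68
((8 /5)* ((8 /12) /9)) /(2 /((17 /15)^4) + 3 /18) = 2672672 /31095945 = 0.09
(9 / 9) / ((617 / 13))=13 / 617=0.02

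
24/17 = 1.41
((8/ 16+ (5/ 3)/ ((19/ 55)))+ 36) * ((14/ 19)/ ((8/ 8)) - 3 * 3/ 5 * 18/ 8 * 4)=-6920459/ 10830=-639.01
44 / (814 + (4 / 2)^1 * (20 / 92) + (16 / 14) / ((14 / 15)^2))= 173558 / 3217713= 0.05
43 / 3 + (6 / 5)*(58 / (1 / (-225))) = -46937 / 3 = -15645.67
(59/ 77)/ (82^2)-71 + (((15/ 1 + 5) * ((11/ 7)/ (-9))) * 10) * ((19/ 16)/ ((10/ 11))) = -116.61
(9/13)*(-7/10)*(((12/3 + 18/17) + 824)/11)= -443961/12155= -36.52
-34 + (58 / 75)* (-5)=-568 / 15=-37.87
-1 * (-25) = 25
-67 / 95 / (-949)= 67 / 90155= 0.00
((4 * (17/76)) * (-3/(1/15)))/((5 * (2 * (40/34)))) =-3.42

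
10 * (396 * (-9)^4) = 25981560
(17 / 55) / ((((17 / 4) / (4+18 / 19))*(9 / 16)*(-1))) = -6016 / 9405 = -0.64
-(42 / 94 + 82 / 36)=-2305 / 846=-2.72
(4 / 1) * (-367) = -1468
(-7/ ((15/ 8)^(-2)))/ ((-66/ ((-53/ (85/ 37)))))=-205905/ 23936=-8.60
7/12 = 0.58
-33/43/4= -33/172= -0.19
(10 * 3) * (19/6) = 95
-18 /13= -1.38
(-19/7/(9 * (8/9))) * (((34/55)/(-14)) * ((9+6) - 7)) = 323/2695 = 0.12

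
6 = 6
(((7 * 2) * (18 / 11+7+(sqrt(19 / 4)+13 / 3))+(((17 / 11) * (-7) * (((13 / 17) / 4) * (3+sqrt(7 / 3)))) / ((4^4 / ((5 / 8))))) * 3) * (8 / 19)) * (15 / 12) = -2275 * sqrt(21) / 856064+70 * sqrt(19) / 19+22306445 / 233472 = 111.59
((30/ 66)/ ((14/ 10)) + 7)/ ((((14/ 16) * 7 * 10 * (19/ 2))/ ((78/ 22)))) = 175968/ 3942785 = 0.04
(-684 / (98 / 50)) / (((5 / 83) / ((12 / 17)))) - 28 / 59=-200996204 / 49147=-4089.69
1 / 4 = 0.25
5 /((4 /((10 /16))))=25 /32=0.78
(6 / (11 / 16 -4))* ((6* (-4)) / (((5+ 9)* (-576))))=-2 / 371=-0.01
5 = 5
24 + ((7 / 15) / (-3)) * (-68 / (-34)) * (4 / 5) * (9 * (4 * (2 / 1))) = 152 / 25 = 6.08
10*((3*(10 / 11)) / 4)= 75 / 11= 6.82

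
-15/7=-2.14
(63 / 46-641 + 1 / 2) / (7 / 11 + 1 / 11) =-40425 / 46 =-878.80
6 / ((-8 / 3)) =-2.25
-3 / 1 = -3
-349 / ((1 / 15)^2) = -78525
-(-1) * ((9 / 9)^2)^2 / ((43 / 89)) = 89 / 43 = 2.07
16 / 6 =8 / 3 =2.67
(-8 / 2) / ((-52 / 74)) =74 / 13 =5.69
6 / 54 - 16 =-143 / 9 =-15.89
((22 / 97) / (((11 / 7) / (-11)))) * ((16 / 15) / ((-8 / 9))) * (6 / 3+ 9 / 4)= 3927 / 485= 8.10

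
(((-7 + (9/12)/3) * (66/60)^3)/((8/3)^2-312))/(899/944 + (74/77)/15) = 629724051/21720739600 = 0.03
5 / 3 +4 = 17 / 3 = 5.67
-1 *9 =-9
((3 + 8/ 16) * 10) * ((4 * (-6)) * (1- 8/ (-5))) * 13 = -28392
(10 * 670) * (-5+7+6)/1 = 53600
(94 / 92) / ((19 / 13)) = 611 / 874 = 0.70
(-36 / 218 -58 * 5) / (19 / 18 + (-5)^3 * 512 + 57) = 569304 / 125454095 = 0.00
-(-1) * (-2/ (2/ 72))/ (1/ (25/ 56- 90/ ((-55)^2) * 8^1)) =-63549/ 4235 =-15.01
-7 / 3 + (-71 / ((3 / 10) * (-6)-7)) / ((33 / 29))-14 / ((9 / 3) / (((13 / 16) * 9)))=-29.37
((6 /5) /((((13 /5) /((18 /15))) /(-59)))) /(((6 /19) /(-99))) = 665874 /65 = 10244.22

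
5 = 5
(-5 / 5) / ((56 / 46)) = -23 / 28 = -0.82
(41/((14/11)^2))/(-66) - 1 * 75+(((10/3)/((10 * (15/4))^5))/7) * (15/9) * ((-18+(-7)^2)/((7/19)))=-25244757120307/334884375000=-75.38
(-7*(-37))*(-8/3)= -2072/3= -690.67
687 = 687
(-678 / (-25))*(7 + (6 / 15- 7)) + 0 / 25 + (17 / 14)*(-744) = -781008 / 875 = -892.58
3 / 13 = 0.23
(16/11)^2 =2.12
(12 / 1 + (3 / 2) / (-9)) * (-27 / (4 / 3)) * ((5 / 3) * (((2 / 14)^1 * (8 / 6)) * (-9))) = 9585 / 14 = 684.64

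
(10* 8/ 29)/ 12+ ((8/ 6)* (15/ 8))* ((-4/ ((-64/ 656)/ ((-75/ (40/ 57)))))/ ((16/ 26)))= -198233465/ 11136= -17801.14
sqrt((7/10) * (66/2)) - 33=-33 + sqrt(2310)/10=-28.19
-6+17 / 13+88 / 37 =-2.31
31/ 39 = 0.79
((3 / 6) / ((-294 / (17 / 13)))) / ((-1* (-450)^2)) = 17 / 1547910000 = 0.00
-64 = -64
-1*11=-11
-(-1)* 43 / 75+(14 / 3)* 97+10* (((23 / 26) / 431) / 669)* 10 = 42473228467 / 93710175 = 453.24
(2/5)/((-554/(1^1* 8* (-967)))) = 7736/1385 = 5.59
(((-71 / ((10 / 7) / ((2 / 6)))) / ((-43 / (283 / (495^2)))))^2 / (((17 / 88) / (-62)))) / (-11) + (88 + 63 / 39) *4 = 1978677749381781339712 / 5519916379269703125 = 358.46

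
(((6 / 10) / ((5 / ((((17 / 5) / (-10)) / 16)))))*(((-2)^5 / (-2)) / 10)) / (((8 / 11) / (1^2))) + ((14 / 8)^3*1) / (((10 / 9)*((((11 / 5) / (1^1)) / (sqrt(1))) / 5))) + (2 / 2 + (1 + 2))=65809691 / 4400000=14.96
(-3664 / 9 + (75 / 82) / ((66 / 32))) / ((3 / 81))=-4951992 / 451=-10980.03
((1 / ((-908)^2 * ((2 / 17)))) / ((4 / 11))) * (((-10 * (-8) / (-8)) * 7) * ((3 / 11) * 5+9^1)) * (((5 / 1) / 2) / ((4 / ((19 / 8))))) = -3221925 / 105531392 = -0.03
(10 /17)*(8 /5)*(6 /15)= 32 /85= 0.38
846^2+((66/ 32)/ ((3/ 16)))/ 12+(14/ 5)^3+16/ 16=1073609803/ 1500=715739.87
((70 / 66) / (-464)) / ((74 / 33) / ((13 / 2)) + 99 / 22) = -455 / 964424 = -0.00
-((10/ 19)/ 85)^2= -4/ 104329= -0.00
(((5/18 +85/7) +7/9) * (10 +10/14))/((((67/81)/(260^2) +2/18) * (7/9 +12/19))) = 6487969995000/7185386803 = 902.94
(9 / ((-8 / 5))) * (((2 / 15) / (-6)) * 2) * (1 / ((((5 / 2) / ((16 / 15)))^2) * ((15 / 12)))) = 1024 / 28125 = 0.04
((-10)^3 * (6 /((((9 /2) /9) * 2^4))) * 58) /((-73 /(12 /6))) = 87000 /73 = 1191.78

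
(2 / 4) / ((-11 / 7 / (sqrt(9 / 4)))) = -21 / 44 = -0.48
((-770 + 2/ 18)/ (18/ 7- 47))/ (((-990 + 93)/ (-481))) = 1794611/ 193131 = 9.29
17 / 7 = 2.43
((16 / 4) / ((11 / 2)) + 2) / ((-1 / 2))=-60 / 11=-5.45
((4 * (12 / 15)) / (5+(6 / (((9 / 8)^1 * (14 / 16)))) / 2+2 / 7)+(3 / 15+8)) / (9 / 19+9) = 20387 / 22500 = 0.91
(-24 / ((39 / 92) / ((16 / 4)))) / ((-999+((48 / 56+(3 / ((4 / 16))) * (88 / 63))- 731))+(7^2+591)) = 7728 / 36595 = 0.21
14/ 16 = 7/ 8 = 0.88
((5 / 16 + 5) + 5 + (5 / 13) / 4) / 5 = 433 / 208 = 2.08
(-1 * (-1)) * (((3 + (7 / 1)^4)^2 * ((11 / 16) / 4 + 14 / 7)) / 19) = 50206939 / 76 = 660617.62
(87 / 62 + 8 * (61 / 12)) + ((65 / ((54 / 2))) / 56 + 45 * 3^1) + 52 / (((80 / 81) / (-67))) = -785208443 / 234360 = -3350.44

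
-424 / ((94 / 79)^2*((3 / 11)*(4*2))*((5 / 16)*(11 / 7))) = -9261644 / 33135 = -279.51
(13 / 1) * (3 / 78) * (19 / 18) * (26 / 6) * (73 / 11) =18031 / 1188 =15.18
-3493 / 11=-317.55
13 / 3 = 4.33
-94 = -94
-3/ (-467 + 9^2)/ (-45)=-1/ 5790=-0.00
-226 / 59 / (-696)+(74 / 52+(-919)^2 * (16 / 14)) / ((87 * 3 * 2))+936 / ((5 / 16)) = 67883253973 / 14013090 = 4844.27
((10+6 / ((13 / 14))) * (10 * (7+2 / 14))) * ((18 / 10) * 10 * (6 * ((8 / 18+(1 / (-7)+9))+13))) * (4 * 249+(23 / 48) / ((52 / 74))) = 23374442845625 / 8281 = 2822659442.78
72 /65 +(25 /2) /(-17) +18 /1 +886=1998663 /2210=904.37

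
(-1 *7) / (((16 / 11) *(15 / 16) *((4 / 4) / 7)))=-539 / 15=-35.93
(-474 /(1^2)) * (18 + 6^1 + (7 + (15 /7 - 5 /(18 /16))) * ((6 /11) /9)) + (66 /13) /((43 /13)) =-342969734 /29799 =-11509.44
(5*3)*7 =105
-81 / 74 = -1.09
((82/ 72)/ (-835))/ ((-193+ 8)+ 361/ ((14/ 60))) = -287/ 286622100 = -0.00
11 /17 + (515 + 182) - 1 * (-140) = 14240 /17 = 837.65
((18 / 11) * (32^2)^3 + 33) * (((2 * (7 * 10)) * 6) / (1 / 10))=162349766838000 / 11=14759069712545.45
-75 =-75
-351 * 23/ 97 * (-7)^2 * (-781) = 308945637/ 97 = 3185006.57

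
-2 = -2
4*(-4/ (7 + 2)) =-16/ 9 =-1.78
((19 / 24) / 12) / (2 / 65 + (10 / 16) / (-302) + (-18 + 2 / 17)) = -3170245 / 857943738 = -0.00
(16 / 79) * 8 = 128 / 79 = 1.62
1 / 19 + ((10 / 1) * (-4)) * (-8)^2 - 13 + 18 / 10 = -2571.15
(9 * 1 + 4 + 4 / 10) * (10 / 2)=67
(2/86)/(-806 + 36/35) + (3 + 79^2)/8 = 472780833/605741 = 780.50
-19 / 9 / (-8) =19 / 72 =0.26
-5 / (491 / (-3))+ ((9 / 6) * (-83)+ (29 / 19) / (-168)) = -124.48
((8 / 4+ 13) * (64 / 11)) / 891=320 / 3267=0.10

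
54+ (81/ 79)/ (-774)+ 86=140.00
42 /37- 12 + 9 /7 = -2481 /259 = -9.58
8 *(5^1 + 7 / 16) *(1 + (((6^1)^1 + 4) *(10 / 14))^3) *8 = 127170.16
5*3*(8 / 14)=60 / 7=8.57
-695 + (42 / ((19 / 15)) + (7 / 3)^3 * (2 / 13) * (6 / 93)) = -136802507 / 206739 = -661.72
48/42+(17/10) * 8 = 516/35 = 14.74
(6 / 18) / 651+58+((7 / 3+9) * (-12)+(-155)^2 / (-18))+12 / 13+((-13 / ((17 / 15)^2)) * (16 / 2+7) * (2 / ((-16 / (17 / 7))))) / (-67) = -326771079541 / 231344568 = -1412.49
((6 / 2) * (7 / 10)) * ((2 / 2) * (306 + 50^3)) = 1315713 / 5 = 263142.60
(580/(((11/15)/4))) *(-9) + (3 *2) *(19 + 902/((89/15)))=-27446.59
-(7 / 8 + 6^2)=-295 / 8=-36.88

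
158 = 158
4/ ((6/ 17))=34/ 3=11.33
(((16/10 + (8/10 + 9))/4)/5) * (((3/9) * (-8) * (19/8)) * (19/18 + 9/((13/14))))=-181583/4680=-38.80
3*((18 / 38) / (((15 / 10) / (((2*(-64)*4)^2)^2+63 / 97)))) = 119984206382190 / 1843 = 65102662171.56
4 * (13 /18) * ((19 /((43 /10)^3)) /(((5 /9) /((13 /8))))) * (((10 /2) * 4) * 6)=19266000 /79507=242.32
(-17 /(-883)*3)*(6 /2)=153 /883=0.17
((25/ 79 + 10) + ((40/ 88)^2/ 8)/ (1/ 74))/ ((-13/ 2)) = -467535/ 248534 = -1.88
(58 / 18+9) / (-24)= -0.51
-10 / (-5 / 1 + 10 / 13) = 26 / 11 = 2.36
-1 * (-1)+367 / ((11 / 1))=378 / 11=34.36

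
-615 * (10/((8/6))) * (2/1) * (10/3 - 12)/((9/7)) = 186550/3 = 62183.33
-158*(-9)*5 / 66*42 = 49770 / 11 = 4524.55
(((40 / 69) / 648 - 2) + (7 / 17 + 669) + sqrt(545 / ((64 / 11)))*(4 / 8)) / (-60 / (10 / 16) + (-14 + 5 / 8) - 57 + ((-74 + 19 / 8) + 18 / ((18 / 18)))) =-63412879 / 20902860 - sqrt(5995) / 3520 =-3.06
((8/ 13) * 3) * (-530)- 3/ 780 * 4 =-63601/ 65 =-978.48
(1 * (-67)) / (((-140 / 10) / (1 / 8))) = 67 / 112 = 0.60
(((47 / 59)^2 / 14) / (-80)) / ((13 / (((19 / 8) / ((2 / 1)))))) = -41971 / 810933760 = -0.00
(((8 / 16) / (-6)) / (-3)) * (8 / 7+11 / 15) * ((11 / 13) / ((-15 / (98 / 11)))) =-1379 / 52650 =-0.03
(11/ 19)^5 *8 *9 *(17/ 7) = 197126424/ 17332693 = 11.37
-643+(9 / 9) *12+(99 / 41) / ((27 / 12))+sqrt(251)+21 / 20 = -613.03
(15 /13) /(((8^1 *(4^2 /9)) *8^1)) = 135 /13312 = 0.01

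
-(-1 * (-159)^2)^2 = -639128961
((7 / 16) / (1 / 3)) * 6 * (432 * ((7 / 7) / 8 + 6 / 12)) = 8505 / 4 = 2126.25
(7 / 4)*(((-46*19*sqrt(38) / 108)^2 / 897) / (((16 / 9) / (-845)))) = -71779435 / 31104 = -2307.72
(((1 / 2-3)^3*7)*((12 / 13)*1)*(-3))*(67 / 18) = 58625 / 52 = 1127.40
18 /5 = 3.60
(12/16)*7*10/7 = 15/2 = 7.50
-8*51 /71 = -408 /71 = -5.75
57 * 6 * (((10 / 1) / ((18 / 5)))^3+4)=8698.25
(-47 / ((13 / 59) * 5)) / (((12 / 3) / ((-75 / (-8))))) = -41595 / 416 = -99.99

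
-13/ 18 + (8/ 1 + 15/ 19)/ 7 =1277/ 2394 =0.53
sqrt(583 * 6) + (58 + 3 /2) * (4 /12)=78.98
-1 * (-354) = 354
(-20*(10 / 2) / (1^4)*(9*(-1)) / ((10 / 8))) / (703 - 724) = -240 / 7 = -34.29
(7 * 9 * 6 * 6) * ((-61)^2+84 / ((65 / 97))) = 567029484 / 65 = 8723530.52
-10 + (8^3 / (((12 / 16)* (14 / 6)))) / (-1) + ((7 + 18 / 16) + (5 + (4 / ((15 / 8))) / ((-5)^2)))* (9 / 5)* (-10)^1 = -1891251 / 3500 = -540.36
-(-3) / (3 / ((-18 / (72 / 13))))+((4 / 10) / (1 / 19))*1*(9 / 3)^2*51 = 69703 / 20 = 3485.15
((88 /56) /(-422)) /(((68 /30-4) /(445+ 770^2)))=97901925 /76804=1274.70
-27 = -27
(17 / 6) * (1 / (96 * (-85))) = -1 / 2880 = -0.00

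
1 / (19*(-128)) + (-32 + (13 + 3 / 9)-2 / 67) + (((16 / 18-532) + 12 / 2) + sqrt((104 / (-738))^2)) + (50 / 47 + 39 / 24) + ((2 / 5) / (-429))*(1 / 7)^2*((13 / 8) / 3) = -1373345965657129 / 2538634116480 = -540.98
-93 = -93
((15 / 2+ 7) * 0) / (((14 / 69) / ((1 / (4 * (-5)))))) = 0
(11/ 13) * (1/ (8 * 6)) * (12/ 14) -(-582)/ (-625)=-416821/ 455000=-0.92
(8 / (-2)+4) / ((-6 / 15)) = 0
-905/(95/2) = -362/19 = -19.05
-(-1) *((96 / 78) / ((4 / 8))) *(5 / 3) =160 / 39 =4.10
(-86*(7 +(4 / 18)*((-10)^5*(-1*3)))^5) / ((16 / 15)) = -106228591953698283664032500.00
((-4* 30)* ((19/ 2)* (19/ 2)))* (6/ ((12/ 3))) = -16245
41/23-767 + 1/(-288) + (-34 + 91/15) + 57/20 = -790.30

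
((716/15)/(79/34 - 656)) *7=-24344/47625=-0.51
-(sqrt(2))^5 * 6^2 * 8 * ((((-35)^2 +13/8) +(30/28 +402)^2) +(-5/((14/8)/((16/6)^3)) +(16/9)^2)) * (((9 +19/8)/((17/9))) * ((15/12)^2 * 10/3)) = -8443445671375 * sqrt(2)/1428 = -8361929538.95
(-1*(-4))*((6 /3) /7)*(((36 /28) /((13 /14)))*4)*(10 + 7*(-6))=-18432 /91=-202.55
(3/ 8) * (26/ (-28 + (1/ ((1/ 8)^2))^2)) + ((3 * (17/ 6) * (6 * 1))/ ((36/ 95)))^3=475988021843/ 195264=2437663.99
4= 4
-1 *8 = -8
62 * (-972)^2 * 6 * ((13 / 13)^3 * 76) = 26710933248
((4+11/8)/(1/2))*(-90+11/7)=-26617/28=-950.61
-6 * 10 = -60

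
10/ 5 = 2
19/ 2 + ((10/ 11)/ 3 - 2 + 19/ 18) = 877/ 99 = 8.86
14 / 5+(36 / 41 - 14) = -2116 / 205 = -10.32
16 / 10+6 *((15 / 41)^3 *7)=1260118 / 344605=3.66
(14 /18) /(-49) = -1 /63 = -0.02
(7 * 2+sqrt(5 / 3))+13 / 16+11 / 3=sqrt(15) / 3+887 / 48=19.77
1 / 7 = 0.14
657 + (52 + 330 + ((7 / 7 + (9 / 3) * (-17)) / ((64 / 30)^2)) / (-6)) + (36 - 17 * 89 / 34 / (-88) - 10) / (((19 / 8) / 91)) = 440106179 / 214016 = 2056.42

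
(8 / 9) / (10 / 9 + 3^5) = 8 / 2197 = 0.00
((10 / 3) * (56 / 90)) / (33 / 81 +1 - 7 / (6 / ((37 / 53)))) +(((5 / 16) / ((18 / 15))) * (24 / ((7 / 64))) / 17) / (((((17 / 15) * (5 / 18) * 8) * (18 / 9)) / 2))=16590428 / 3433031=4.83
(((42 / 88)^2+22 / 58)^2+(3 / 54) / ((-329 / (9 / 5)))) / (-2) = -1909563910757 / 10370569341440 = -0.18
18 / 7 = 2.57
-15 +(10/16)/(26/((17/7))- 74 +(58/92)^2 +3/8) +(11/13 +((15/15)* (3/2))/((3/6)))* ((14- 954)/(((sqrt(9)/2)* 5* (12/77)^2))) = -10453254480425/526272903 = -19862.80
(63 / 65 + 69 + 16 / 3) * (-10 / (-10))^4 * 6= 29368 / 65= 451.82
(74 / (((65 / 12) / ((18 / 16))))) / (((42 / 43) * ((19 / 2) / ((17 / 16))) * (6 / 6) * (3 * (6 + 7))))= 81141 / 1798160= 0.05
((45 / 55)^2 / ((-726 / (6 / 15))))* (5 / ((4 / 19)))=-0.01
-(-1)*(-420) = -420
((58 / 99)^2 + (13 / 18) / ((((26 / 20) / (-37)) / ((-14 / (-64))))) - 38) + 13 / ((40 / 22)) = -54890771 / 1568160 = -35.00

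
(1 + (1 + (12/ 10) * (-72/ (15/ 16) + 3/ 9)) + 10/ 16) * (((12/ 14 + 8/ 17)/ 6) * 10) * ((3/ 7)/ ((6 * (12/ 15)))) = -1408333/ 79968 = -17.61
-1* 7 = -7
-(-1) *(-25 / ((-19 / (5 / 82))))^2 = 15625 / 2427364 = 0.01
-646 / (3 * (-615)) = 646 / 1845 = 0.35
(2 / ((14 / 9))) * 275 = 2475 / 7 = 353.57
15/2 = 7.50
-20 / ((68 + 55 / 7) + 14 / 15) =-2100 / 8063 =-0.26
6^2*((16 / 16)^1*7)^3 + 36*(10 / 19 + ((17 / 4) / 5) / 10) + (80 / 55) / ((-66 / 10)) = 4265721041 / 344850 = 12369.79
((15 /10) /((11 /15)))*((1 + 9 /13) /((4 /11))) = 9.52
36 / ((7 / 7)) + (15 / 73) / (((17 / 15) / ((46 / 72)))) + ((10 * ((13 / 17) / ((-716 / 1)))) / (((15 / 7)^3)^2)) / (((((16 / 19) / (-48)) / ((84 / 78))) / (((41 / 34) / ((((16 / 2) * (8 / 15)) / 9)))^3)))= 36.23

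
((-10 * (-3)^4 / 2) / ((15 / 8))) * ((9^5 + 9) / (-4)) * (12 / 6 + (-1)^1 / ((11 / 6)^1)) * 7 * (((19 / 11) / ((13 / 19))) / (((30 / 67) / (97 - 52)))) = 12958769994912 / 1573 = 8238251745.02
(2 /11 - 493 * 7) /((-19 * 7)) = 37959 /1463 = 25.95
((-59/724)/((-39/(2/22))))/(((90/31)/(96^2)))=234112/388245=0.60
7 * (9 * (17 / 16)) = 1071 / 16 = 66.94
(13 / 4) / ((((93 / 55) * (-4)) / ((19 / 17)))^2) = 14196325 / 159971904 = 0.09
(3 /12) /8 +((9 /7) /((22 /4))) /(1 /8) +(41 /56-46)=-15265 /352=-43.37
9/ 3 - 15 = -12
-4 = -4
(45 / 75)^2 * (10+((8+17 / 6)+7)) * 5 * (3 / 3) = 501 / 10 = 50.10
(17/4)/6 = 17/24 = 0.71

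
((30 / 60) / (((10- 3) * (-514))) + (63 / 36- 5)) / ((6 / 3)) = -5847 / 3598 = -1.63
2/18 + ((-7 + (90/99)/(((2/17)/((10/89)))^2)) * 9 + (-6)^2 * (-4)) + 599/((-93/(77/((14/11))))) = -28641414911/48619098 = -589.10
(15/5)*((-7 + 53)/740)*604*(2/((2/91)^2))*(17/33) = 488918521/2035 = 240254.80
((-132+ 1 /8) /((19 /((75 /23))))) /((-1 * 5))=15825 /3496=4.53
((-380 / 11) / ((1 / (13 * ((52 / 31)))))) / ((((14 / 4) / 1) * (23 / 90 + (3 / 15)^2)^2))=-5475600000 / 2222297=-2463.94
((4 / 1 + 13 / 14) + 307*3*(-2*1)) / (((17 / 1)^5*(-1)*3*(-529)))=-8573 / 10515460942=-0.00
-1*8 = -8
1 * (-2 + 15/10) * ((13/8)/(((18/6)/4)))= -13/12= -1.08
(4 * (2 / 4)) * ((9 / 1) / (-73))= -18 / 73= -0.25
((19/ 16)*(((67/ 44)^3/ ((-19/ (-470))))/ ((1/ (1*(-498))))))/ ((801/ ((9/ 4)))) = -145.09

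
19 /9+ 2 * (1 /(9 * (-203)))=1285 /609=2.11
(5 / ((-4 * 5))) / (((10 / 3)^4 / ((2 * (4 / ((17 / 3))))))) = -243 / 85000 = -0.00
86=86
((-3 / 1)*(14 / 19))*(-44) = 1848 / 19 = 97.26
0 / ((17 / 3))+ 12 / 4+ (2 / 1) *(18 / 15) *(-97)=-1149 / 5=-229.80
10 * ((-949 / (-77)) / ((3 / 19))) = 180310 / 231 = 780.56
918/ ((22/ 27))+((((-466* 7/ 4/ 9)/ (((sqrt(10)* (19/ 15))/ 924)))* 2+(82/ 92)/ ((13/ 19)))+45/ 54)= 11137597/ 9867 - 251174* sqrt(10)/ 19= -40675.54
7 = 7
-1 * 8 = -8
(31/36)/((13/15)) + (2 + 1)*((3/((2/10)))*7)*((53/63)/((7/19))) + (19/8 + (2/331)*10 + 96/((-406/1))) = 15146190587/20964216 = 722.48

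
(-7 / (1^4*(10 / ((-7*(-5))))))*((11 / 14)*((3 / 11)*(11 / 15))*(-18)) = 693 / 10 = 69.30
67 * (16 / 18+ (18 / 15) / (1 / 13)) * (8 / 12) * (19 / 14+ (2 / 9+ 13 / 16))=1761.62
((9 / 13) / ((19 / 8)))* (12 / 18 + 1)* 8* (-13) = -960 / 19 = -50.53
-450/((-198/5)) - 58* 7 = -4341/11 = -394.64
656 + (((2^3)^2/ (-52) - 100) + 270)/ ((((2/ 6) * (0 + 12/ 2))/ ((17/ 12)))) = 120985/ 156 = 775.54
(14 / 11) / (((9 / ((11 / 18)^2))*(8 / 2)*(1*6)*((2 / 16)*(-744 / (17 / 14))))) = -187 / 6508512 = -0.00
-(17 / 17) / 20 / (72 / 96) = -1 / 15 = -0.07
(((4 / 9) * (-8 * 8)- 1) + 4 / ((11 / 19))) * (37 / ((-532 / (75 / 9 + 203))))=26167399 / 79002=331.22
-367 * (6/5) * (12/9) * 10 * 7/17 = -41104/17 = -2417.88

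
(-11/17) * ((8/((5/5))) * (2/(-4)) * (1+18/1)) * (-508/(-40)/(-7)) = -53086/595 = -89.22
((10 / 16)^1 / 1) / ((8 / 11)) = 55 / 64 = 0.86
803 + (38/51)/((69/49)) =803.53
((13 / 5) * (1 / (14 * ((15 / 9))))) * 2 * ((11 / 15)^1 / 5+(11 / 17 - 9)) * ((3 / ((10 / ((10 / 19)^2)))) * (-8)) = 6528912 / 5369875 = 1.22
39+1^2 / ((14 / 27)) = 573 / 14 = 40.93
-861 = -861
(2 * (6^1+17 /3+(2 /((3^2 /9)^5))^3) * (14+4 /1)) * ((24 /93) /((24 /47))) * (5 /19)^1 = 55460 /589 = 94.16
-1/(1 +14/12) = -6/13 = -0.46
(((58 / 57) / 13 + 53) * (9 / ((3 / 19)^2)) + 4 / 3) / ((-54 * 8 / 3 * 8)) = -16.63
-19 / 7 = -2.71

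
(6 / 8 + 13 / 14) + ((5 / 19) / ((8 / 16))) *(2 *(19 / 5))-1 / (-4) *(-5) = 31 / 7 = 4.43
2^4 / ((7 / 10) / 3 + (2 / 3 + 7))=160 / 79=2.03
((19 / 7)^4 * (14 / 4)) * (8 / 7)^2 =4170272 / 16807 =248.13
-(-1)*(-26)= -26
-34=-34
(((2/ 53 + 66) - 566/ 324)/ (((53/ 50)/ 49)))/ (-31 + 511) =135240245/ 21842784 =6.19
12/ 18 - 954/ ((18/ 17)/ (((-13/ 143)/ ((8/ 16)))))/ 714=0.90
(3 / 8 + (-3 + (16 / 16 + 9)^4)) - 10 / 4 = 79959 / 8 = 9994.88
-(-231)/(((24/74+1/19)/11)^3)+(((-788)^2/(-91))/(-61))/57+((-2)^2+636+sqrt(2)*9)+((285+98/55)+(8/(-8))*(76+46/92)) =9*sqrt(2)+743685390904645979263/129540743582250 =5740950.83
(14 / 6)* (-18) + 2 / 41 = -1720 / 41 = -41.95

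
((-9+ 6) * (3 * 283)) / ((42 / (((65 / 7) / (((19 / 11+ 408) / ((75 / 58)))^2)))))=-37560290625 / 6696643489928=-0.01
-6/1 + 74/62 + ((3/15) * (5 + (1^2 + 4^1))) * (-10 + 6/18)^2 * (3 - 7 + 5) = 50801/279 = 182.08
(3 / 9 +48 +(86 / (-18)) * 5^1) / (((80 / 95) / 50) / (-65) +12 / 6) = 3396250 / 277839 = 12.22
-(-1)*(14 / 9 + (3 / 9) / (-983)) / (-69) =-0.02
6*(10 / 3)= 20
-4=-4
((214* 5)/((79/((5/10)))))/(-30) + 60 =28333/474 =59.77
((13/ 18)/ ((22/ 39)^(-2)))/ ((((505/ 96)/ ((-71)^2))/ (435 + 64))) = 19479714496/ 177255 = 109896.56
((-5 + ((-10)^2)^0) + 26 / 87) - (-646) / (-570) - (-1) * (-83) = -12736 / 145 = -87.83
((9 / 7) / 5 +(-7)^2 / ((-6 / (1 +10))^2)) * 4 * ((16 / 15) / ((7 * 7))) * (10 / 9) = 6650848 / 416745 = 15.96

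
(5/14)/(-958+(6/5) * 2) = -0.00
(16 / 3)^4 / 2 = 32768 / 81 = 404.54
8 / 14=4 / 7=0.57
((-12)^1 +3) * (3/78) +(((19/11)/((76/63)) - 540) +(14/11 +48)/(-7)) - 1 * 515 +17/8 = -770827/728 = -1058.83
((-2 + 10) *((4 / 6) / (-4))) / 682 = -2 / 1023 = -0.00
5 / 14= 0.36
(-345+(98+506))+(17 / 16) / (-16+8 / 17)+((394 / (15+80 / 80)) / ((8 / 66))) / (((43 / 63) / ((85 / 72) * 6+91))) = 2674821211 / 90816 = 29453.19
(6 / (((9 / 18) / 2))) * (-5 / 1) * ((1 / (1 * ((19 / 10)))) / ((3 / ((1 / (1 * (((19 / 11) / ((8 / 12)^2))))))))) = -17600 / 3249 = -5.42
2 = 2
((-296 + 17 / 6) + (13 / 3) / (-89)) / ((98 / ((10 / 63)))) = -782885 / 1648458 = -0.47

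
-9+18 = 9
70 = 70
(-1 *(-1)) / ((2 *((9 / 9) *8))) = 1 / 16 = 0.06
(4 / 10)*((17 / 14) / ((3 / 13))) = 221 / 105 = 2.10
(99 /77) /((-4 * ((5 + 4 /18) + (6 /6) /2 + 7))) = -81 /3206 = -0.03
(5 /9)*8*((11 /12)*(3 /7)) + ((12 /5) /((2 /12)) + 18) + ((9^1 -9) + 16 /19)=209404 /5985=34.99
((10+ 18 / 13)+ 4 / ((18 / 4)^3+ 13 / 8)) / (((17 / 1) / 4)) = 220464 / 81991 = 2.69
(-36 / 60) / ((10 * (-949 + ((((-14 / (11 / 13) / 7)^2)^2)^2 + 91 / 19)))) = -12218456217 / 6105795090200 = -0.00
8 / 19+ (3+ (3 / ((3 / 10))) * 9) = 1775 / 19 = 93.42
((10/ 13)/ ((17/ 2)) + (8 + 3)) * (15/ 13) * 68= 147060/ 169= 870.18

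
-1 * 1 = -1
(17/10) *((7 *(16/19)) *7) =70.15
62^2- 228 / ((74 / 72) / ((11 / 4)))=119656 / 37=3233.95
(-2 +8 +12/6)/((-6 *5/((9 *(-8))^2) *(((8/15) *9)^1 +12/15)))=-1728/7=-246.86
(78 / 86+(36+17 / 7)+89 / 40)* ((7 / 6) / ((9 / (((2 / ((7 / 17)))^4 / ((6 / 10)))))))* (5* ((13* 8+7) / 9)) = 7731703088765 / 25088049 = 308182.72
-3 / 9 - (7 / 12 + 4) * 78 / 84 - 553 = -557.59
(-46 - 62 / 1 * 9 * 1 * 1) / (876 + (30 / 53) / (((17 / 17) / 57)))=-16006 / 24069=-0.67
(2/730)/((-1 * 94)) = -1/34310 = -0.00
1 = 1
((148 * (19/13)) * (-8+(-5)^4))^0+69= 70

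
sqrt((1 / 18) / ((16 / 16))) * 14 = 7 * sqrt(2) / 3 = 3.30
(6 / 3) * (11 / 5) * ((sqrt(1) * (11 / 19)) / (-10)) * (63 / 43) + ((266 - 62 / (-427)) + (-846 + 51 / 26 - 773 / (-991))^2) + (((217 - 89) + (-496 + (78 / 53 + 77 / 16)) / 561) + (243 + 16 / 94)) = 23035106532263426836210304521 / 32365366202081633120400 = 711720.87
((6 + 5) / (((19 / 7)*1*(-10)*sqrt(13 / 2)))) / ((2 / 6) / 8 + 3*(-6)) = 924*sqrt(26) / 532285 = 0.01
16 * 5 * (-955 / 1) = -76400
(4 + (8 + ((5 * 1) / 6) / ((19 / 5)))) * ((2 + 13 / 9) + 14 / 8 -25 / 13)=2132683 / 53352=39.97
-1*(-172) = 172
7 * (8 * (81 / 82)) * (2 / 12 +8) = 18522 / 41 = 451.76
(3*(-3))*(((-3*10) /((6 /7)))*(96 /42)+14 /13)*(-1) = -9234 /13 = -710.31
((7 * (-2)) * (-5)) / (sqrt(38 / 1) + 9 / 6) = -420 / 143 + 280 * sqrt(38) / 143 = 9.13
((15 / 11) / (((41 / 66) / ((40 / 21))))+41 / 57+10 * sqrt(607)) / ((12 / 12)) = 80167 / 16359+10 * sqrt(607) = 251.27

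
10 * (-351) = -3510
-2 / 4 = -1 / 2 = -0.50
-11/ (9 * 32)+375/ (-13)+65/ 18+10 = -19061/ 1248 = -15.27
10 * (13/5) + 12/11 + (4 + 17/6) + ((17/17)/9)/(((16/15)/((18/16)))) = 143791/4224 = 34.04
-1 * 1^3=-1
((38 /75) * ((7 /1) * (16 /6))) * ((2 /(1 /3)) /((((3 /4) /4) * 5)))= 68096 /1125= 60.53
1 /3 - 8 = -23 /3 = -7.67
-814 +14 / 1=-800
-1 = -1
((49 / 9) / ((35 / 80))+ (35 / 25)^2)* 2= 6482 / 225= 28.81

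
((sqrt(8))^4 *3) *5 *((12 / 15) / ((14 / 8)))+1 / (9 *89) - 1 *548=-611957 / 5607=-109.14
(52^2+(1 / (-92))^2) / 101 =22886657 / 854864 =26.77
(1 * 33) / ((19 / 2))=66 / 19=3.47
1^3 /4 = 1 /4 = 0.25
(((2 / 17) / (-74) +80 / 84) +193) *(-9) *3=-23057064 / 4403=-5236.67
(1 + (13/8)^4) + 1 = 36753/4096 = 8.97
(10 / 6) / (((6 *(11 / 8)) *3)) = 20 / 297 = 0.07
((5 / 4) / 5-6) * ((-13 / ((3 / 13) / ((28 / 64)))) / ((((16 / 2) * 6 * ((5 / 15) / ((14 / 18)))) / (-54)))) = -190463 / 512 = -372.00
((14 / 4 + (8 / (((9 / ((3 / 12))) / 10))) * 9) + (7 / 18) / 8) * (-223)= -756193 / 144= -5251.34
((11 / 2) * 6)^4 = 1185921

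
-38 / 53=-0.72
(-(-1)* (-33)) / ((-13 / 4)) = 132 / 13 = 10.15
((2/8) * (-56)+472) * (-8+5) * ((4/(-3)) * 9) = 16488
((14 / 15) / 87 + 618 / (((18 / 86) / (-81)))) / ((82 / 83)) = -12952632064 / 53505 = -242082.65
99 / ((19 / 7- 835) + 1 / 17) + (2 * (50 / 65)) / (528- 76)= -16811114 / 145482415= -0.12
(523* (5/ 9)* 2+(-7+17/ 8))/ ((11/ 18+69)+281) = 1.64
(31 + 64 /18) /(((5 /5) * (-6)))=-311 /54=-5.76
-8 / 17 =-0.47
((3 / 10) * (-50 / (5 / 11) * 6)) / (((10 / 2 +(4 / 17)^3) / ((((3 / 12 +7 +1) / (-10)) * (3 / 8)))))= 4377483 / 358240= 12.22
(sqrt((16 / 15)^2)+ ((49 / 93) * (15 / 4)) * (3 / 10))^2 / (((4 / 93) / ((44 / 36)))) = 419165219 / 5356800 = 78.25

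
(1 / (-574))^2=1 / 329476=0.00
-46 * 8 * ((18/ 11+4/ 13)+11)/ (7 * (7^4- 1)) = -14191/ 50050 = -0.28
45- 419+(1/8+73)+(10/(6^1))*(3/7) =-16809/56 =-300.16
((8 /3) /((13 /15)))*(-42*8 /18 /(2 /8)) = -8960 /39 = -229.74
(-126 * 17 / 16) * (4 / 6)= -357 / 4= -89.25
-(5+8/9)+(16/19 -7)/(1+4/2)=-1358/171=-7.94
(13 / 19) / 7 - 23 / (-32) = 3475 / 4256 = 0.82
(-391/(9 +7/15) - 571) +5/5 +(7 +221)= -54429/142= -383.30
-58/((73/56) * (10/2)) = -3248/365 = -8.90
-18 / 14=-9 / 7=-1.29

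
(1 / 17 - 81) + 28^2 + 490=20282 / 17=1193.06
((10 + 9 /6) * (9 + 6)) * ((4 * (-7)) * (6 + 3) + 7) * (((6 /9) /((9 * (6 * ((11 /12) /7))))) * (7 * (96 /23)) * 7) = -26891200 /33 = -814884.85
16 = 16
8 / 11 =0.73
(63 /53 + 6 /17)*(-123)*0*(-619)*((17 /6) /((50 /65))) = 0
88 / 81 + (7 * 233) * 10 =1321198 / 81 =16311.09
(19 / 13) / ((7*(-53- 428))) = -19 / 43771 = -0.00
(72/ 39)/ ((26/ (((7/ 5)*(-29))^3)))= -100385124/ 21125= -4751.96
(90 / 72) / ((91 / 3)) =0.04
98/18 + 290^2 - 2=84103.44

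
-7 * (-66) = 462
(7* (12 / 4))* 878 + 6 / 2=18441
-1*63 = -63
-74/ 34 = -37/ 17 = -2.18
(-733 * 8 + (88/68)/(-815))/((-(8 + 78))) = 40622871/595765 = 68.19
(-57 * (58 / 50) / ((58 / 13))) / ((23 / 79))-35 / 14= -30707 / 575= -53.40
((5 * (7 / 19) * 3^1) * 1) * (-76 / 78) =-70 / 13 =-5.38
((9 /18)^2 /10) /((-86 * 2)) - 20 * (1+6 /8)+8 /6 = -694883 /20640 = -33.67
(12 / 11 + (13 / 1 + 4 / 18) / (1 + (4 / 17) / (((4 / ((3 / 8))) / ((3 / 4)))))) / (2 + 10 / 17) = 468605 / 86031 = 5.45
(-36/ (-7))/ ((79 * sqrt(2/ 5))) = 18 * sqrt(10)/ 553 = 0.10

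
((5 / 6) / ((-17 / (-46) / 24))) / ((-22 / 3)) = -1380 / 187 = -7.38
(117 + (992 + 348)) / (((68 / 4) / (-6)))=-514.24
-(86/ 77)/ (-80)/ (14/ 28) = 43/ 1540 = 0.03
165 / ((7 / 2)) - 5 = 295 / 7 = 42.14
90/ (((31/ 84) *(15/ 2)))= 1008/ 31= 32.52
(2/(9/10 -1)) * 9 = -180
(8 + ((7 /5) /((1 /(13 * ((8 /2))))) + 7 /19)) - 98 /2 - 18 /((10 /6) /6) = -620 /19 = -32.63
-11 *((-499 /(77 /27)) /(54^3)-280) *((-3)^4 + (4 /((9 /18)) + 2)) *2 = 1634599447 /2916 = 560562.22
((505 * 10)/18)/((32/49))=123725/288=429.60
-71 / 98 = -0.72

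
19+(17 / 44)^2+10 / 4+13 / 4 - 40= -29235 / 1936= -15.10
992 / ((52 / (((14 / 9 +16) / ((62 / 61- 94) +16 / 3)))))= -298778 / 78195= -3.82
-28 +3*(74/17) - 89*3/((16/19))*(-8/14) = 79129/476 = 166.24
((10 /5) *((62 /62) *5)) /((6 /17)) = 85 /3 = 28.33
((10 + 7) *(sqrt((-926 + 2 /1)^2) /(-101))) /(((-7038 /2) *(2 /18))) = 924 /2323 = 0.40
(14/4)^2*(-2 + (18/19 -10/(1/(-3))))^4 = 1120951562500/130321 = 8601465.32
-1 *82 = -82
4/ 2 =2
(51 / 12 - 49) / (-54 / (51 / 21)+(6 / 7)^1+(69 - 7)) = -21301 / 19336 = -1.10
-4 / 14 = -2 / 7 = -0.29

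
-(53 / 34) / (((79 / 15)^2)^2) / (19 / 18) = -0.00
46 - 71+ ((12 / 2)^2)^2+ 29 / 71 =90270 / 71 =1271.41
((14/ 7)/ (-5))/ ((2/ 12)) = -12/ 5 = -2.40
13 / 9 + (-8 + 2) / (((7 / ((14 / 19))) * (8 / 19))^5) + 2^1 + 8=52709 / 4608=11.44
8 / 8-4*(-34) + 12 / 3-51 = 90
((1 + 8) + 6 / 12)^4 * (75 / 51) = 11978.03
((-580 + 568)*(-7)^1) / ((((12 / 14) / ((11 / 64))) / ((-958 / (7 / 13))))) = -479479 / 16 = -29967.44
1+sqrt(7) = 3.65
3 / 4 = 0.75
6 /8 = 0.75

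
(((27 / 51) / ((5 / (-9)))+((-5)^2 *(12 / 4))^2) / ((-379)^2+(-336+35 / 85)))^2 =176331841 / 114487489600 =0.00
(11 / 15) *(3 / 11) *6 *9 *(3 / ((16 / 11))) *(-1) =-891 / 40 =-22.28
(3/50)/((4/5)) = 3/40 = 0.08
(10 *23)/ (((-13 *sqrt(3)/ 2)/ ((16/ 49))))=-7360 *sqrt(3)/ 1911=-6.67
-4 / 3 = -1.33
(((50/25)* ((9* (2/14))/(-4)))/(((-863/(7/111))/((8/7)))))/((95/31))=372/21234115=0.00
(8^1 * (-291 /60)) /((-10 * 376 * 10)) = 97 /94000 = 0.00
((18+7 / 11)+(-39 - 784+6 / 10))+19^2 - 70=-28202 / 55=-512.76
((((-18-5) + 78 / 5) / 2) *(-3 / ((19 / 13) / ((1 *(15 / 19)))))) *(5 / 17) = 21645 / 12274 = 1.76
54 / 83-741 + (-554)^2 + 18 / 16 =203301379 / 664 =306176.78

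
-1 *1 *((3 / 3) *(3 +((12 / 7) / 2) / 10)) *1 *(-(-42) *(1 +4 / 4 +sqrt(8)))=-1296 *sqrt(2) / 5 - 1296 / 5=-625.76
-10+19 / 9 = -71 / 9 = -7.89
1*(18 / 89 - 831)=-73941 / 89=-830.80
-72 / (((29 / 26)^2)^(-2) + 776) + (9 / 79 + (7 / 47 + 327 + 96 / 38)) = 532349394011020 / 1614665132771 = 329.70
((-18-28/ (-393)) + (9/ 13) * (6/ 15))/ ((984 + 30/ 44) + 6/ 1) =-9920152/ 556753275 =-0.02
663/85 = 39/5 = 7.80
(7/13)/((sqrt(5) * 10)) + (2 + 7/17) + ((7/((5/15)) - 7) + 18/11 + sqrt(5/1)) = 657 * sqrt(5)/650 + 3375/187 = 20.31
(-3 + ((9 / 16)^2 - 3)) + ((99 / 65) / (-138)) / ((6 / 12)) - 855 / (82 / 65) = -683.45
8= 8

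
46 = 46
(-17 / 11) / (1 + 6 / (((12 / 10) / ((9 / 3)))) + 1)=-1 / 11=-0.09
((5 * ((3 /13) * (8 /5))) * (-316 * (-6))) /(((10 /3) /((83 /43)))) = 5665248 /2795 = 2026.92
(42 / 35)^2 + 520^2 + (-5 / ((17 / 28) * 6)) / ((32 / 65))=5516132501 / 20400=270398.65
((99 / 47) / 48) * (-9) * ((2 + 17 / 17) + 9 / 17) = -4455 / 3196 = -1.39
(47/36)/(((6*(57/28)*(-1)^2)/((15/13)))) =1645/13338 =0.12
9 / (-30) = -3 / 10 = -0.30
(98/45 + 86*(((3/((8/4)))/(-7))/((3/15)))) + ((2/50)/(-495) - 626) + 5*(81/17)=-692.14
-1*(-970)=970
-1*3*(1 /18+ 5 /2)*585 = -4485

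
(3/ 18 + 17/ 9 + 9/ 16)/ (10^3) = 377/ 144000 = 0.00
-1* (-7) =7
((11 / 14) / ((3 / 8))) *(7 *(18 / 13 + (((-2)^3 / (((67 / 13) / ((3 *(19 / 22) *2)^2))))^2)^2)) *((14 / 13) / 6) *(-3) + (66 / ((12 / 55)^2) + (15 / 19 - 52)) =-721195554898746719694142109 / 30262134292998403224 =-23831615.71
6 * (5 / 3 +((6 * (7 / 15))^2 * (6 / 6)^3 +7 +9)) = 3826 / 25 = 153.04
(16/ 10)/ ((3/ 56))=29.87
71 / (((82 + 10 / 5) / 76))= 1349 / 21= 64.24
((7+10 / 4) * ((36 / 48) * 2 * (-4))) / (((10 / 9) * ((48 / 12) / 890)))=-45657 / 4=-11414.25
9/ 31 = 0.29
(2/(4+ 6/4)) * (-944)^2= 3564544/11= 324049.45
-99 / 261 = -11 / 29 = -0.38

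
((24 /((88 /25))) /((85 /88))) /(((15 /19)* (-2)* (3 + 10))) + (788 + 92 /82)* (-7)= -50054754 /9061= -5524.20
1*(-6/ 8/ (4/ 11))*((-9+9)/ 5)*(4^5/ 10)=0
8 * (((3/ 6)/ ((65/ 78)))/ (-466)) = -0.01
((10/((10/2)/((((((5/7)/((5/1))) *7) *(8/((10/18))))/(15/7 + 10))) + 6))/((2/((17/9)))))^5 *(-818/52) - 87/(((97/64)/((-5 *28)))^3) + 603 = 68569633.90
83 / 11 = 7.55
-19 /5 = -3.80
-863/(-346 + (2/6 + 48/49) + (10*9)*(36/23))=2917803/689107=4.23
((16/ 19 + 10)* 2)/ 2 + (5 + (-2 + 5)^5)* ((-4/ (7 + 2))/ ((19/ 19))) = -16994/ 171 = -99.38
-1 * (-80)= 80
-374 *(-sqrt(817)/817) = 374 *sqrt(817)/817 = 13.08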